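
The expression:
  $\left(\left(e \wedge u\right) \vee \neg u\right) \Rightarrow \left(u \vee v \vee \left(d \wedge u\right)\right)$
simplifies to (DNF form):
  $u \vee v$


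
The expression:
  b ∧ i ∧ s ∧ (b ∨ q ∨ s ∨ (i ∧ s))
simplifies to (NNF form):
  b ∧ i ∧ s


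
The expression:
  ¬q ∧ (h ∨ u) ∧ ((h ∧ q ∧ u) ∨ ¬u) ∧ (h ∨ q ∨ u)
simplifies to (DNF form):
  h ∧ ¬q ∧ ¬u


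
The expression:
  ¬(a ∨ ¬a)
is never true.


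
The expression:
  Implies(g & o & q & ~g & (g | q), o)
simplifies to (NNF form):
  True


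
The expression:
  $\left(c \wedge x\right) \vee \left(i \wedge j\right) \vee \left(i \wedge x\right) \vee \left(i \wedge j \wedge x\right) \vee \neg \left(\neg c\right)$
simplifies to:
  $c \vee \left(i \wedge j\right) \vee \left(i \wedge x\right)$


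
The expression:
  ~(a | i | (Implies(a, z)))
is never true.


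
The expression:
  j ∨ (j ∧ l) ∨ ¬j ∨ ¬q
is always true.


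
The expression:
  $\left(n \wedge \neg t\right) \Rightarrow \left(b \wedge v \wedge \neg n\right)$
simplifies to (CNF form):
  $t \vee \neg n$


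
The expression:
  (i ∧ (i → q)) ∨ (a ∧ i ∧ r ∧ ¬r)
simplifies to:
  i ∧ q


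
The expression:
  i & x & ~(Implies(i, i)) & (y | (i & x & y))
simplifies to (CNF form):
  False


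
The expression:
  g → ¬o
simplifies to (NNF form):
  ¬g ∨ ¬o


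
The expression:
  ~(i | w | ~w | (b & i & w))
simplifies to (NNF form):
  False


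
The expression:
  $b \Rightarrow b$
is always true.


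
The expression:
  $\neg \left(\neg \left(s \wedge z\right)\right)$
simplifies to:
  $s \wedge z$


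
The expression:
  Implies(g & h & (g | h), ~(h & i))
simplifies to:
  ~g | ~h | ~i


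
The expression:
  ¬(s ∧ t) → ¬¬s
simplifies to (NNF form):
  s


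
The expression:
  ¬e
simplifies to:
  ¬e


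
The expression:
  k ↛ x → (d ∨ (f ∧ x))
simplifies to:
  d ∨ x ∨ ¬k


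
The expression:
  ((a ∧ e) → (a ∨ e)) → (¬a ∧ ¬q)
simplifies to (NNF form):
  ¬a ∧ ¬q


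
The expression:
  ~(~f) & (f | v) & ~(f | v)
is never true.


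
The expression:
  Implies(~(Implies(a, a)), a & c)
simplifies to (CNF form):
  True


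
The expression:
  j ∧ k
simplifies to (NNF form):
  j ∧ k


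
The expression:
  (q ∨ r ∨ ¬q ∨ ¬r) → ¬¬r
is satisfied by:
  {r: True}


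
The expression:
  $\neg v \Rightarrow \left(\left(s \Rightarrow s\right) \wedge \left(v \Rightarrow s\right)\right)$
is always true.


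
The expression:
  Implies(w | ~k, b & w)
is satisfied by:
  {k: True, b: True, w: False}
  {k: True, b: False, w: False}
  {k: True, w: True, b: True}
  {w: True, b: True, k: False}


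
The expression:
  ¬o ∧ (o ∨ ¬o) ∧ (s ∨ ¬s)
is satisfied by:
  {o: False}


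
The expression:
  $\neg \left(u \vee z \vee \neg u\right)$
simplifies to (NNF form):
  $\text{False}$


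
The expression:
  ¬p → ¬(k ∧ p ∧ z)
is always true.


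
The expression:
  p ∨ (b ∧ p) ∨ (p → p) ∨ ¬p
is always true.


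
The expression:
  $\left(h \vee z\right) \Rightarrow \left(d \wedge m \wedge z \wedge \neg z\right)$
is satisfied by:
  {h: False, z: False}


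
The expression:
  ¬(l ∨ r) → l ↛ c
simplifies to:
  l ∨ r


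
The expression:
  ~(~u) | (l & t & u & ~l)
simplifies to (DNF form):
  u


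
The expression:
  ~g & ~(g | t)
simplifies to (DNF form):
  ~g & ~t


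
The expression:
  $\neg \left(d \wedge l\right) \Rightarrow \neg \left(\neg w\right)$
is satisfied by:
  {l: True, w: True, d: True}
  {l: True, w: True, d: False}
  {w: True, d: True, l: False}
  {w: True, d: False, l: False}
  {l: True, d: True, w: False}


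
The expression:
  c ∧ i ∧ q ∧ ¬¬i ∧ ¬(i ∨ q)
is never true.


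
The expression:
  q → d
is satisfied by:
  {d: True, q: False}
  {q: False, d: False}
  {q: True, d: True}


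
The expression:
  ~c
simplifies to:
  ~c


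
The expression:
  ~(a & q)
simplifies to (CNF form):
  ~a | ~q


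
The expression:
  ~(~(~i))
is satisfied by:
  {i: False}


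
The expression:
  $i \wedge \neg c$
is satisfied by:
  {i: True, c: False}


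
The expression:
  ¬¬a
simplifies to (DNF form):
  a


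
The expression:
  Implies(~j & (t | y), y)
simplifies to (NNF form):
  j | y | ~t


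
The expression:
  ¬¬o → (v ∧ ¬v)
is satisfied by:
  {o: False}


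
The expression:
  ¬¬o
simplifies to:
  o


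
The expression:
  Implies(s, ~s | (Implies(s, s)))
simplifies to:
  True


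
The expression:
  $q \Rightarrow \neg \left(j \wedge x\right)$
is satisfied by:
  {q: False, x: False, j: False}
  {j: True, q: False, x: False}
  {x: True, q: False, j: False}
  {j: True, x: True, q: False}
  {q: True, j: False, x: False}
  {j: True, q: True, x: False}
  {x: True, q: True, j: False}


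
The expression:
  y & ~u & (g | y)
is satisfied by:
  {y: True, u: False}


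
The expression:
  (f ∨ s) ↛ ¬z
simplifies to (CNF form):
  z ∧ (f ∨ s)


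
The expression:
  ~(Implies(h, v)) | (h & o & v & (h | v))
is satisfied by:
  {h: True, o: True, v: False}
  {h: True, v: False, o: False}
  {h: True, o: True, v: True}


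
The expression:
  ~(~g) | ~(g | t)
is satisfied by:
  {g: True, t: False}
  {t: False, g: False}
  {t: True, g: True}


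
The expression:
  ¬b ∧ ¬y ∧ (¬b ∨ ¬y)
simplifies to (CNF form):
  ¬b ∧ ¬y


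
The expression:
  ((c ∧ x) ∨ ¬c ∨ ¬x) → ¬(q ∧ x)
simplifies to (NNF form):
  ¬q ∨ ¬x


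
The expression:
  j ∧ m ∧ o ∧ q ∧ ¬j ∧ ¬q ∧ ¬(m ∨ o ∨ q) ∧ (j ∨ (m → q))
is never true.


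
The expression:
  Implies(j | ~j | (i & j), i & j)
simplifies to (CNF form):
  i & j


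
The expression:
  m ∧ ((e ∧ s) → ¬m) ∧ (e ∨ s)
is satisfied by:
  {e: True, m: True, s: False}
  {s: True, m: True, e: False}


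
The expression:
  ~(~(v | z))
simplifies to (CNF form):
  v | z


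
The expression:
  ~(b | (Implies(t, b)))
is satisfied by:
  {t: True, b: False}


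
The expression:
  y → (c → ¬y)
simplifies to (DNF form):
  ¬c ∨ ¬y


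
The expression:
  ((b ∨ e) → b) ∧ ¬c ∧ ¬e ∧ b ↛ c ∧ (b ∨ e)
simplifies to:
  b ∧ ¬c ∧ ¬e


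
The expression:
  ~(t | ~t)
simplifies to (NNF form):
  False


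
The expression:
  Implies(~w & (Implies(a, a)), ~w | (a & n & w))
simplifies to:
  True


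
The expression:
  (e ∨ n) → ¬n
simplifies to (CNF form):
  ¬n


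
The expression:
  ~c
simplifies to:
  ~c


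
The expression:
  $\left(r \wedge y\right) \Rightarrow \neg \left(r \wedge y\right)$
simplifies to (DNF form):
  $\neg r \vee \neg y$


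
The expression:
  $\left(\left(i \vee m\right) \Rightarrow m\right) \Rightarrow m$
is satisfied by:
  {i: True, m: True}
  {i: True, m: False}
  {m: True, i: False}


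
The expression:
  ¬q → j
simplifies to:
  j ∨ q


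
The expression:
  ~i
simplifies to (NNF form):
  ~i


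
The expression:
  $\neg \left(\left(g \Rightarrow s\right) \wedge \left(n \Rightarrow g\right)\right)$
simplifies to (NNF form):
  $\left(g \wedge \neg s\right) \vee \left(n \wedge \neg g\right)$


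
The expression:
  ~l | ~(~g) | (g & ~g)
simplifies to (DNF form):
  g | ~l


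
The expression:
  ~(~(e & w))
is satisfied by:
  {e: True, w: True}


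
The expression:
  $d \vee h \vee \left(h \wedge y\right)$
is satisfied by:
  {d: True, h: True}
  {d: True, h: False}
  {h: True, d: False}


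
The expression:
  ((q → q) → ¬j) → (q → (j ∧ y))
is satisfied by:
  {j: True, q: False}
  {q: False, j: False}
  {q: True, j: True}


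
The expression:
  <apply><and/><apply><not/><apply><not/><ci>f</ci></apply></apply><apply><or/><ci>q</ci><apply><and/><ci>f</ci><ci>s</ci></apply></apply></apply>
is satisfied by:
  {q: True, s: True, f: True}
  {q: True, f: True, s: False}
  {s: True, f: True, q: False}


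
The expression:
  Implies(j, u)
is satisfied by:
  {u: True, j: False}
  {j: False, u: False}
  {j: True, u: True}


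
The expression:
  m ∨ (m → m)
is always true.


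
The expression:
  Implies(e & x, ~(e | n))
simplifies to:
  ~e | ~x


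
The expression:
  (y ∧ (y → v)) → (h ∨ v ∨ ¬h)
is always true.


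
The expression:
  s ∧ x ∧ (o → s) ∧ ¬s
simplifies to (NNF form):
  False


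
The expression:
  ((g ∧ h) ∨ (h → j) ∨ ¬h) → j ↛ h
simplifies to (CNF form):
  (h ∨ j) ∧ (j ∨ ¬g) ∧ (¬h ∨ ¬j)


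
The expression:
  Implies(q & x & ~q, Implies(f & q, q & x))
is always true.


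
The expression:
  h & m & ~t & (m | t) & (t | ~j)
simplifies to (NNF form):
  h & m & ~j & ~t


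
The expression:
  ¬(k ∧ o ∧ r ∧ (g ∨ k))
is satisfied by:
  {k: False, o: False, r: False}
  {r: True, k: False, o: False}
  {o: True, k: False, r: False}
  {r: True, o: True, k: False}
  {k: True, r: False, o: False}
  {r: True, k: True, o: False}
  {o: True, k: True, r: False}


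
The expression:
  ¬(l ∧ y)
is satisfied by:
  {l: False, y: False}
  {y: True, l: False}
  {l: True, y: False}


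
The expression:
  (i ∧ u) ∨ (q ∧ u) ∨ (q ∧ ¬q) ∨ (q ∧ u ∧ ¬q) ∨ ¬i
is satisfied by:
  {u: True, i: False}
  {i: False, u: False}
  {i: True, u: True}


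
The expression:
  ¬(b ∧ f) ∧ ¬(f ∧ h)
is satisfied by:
  {h: False, f: False, b: False}
  {b: True, h: False, f: False}
  {h: True, b: False, f: False}
  {b: True, h: True, f: False}
  {f: True, b: False, h: False}


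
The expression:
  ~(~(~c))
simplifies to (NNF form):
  ~c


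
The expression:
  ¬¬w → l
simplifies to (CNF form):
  l ∨ ¬w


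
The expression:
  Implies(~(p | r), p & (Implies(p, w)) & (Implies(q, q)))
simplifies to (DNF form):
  p | r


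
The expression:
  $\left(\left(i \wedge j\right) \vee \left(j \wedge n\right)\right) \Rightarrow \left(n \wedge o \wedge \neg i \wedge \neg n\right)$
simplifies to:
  $\left(\neg i \wedge \neg n\right) \vee \neg j$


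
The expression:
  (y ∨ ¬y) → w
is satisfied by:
  {w: True}


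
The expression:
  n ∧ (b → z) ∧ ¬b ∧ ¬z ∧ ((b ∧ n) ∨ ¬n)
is never true.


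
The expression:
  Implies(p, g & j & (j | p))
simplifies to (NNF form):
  ~p | (g & j)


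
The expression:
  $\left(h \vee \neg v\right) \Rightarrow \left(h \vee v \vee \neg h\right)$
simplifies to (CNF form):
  $\text{True}$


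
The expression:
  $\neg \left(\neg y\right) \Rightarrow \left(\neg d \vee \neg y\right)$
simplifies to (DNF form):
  $\neg d \vee \neg y$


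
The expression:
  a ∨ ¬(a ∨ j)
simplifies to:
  a ∨ ¬j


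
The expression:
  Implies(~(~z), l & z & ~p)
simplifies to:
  ~z | (l & ~p)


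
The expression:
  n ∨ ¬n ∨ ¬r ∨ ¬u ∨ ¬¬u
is always true.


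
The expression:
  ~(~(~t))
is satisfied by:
  {t: False}


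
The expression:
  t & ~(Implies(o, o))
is never true.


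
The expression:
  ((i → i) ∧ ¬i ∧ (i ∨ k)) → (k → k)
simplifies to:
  True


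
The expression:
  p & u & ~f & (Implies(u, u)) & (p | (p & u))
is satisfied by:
  {p: True, u: True, f: False}


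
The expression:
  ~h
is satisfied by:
  {h: False}


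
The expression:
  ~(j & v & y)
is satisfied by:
  {v: False, y: False, j: False}
  {j: True, v: False, y: False}
  {y: True, v: False, j: False}
  {j: True, y: True, v: False}
  {v: True, j: False, y: False}
  {j: True, v: True, y: False}
  {y: True, v: True, j: False}


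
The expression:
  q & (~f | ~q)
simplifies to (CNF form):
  q & ~f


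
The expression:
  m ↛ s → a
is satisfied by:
  {s: True, a: True, m: False}
  {s: True, m: False, a: False}
  {a: True, m: False, s: False}
  {a: False, m: False, s: False}
  {s: True, a: True, m: True}
  {s: True, m: True, a: False}
  {a: True, m: True, s: False}


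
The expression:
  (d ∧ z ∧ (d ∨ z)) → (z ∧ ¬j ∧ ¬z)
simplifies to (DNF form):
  ¬d ∨ ¬z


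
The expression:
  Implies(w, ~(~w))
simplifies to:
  True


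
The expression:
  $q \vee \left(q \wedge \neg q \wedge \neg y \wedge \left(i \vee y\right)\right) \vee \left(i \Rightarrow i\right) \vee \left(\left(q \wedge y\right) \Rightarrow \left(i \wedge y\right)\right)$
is always true.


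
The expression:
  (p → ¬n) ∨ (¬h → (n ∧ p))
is always true.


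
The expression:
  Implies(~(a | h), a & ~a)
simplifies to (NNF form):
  a | h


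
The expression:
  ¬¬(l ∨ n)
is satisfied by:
  {n: True, l: True}
  {n: True, l: False}
  {l: True, n: False}


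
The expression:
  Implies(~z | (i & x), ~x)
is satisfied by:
  {z: True, i: False, x: False}
  {i: False, x: False, z: False}
  {z: True, i: True, x: False}
  {i: True, z: False, x: False}
  {x: True, z: True, i: False}


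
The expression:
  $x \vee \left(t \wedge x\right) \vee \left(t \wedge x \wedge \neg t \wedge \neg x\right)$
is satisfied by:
  {x: True}


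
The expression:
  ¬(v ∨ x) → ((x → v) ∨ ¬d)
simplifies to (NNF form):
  True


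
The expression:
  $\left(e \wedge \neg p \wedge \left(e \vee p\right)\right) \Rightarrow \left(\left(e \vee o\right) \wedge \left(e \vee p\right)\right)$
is always true.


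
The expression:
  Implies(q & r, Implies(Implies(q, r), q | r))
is always true.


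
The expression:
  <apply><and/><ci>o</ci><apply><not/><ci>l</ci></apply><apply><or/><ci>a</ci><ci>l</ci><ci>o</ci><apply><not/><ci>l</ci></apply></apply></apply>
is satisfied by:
  {o: True, l: False}


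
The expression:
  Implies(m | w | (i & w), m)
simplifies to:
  m | ~w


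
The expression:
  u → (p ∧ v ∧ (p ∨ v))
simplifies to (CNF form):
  (p ∨ ¬u) ∧ (v ∨ ¬u)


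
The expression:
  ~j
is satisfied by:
  {j: False}


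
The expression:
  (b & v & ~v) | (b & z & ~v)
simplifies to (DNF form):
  b & z & ~v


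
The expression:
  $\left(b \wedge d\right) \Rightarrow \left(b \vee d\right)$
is always true.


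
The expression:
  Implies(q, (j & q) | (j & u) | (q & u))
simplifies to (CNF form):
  j | u | ~q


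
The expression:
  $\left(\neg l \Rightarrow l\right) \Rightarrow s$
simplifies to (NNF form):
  $s \vee \neg l$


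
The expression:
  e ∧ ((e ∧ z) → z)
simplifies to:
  e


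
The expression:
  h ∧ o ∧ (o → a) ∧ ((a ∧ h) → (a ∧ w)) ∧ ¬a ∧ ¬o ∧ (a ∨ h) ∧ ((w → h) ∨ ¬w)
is never true.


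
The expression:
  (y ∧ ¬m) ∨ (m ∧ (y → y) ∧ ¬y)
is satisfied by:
  {y: True, m: False}
  {m: True, y: False}


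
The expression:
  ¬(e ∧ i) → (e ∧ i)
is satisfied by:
  {i: True, e: True}


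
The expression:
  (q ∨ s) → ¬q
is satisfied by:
  {q: False}


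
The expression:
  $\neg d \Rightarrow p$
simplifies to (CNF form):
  $d \vee p$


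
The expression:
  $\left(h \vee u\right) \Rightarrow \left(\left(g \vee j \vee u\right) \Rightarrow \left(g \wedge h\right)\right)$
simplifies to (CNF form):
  $\left(g \vee \neg u\right) \wedge \left(h \vee \neg u\right) \wedge \left(g \vee \neg h \vee \neg j\right) \wedge \left(g \vee \neg h \vee \neg u\right) \wedge \left(g \vee \neg j \vee \neg u\right) \wedge \left(h \vee \neg h \vee \neg j\right) \wedge \left(h \vee \neg h \vee \neg u\right) \wedge \left(h \vee \neg j \vee \neg u\right)$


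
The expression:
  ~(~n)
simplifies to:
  n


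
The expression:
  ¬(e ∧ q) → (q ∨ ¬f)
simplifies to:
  q ∨ ¬f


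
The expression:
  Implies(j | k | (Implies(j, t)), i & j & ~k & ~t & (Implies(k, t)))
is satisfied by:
  {j: True, i: True, t: False, k: False}


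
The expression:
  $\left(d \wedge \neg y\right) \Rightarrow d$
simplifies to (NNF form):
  $\text{True}$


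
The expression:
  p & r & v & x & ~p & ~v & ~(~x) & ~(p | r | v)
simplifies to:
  False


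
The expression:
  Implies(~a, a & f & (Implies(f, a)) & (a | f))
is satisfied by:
  {a: True}


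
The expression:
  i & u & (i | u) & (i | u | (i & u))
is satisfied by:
  {i: True, u: True}


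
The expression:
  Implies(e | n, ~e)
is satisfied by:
  {e: False}


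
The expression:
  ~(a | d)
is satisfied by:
  {d: False, a: False}


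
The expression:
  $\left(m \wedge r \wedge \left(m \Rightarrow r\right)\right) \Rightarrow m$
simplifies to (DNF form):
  $\text{True}$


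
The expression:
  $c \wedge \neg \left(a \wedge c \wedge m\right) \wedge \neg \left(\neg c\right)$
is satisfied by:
  {c: True, m: False, a: False}
  {c: True, a: True, m: False}
  {c: True, m: True, a: False}


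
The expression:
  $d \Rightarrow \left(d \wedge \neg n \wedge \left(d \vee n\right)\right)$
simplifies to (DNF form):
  $\neg d \vee \neg n$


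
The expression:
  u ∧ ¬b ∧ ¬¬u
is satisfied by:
  {u: True, b: False}


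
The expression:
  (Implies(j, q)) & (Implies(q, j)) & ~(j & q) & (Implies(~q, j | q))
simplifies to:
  False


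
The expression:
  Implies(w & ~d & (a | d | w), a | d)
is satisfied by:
  {a: True, d: True, w: False}
  {a: True, w: False, d: False}
  {d: True, w: False, a: False}
  {d: False, w: False, a: False}
  {a: True, d: True, w: True}
  {a: True, w: True, d: False}
  {d: True, w: True, a: False}


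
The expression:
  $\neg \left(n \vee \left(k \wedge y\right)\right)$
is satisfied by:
  {n: False, k: False, y: False}
  {y: True, n: False, k: False}
  {k: True, n: False, y: False}


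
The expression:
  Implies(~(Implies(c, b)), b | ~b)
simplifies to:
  True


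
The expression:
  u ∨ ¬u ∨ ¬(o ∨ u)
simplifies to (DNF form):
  True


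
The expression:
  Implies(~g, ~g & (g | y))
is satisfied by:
  {y: True, g: True}
  {y: True, g: False}
  {g: True, y: False}


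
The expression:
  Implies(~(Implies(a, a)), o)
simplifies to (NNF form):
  True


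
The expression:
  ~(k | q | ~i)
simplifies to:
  i & ~k & ~q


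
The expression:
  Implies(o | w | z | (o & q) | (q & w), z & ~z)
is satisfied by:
  {o: False, w: False, z: False}


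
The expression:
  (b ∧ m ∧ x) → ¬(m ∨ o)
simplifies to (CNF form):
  ¬b ∨ ¬m ∨ ¬x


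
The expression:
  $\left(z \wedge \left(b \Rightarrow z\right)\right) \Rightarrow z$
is always true.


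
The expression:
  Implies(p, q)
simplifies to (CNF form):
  q | ~p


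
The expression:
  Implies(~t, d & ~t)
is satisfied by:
  {d: True, t: True}
  {d: True, t: False}
  {t: True, d: False}


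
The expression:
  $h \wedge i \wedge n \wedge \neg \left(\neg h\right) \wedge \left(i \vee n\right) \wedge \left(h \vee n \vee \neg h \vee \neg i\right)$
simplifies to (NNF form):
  $h \wedge i \wedge n$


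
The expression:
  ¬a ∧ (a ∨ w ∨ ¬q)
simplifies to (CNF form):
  ¬a ∧ (w ∨ ¬q)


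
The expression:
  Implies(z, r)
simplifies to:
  r | ~z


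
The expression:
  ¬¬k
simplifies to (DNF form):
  k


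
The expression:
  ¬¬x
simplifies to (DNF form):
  x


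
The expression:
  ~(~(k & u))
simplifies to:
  k & u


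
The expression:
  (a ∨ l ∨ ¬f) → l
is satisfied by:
  {l: True, f: True, a: False}
  {l: True, a: False, f: False}
  {l: True, f: True, a: True}
  {l: True, a: True, f: False}
  {f: True, a: False, l: False}


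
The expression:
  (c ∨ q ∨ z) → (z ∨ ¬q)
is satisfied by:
  {z: True, q: False}
  {q: False, z: False}
  {q: True, z: True}


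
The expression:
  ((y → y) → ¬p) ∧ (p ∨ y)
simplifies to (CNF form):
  y ∧ ¬p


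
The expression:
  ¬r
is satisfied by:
  {r: False}


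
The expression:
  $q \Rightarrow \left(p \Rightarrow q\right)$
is always true.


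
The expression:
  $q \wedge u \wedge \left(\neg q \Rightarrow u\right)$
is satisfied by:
  {u: True, q: True}


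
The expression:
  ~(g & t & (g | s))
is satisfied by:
  {g: False, t: False}
  {t: True, g: False}
  {g: True, t: False}


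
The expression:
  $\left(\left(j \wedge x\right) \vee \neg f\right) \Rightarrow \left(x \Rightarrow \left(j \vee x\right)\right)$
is always true.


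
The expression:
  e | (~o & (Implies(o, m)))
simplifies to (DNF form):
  e | ~o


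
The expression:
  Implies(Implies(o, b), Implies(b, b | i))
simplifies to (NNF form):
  True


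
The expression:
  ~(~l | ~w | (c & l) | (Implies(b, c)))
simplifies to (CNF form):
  b & l & w & ~c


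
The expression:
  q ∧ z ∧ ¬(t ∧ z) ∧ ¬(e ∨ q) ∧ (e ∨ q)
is never true.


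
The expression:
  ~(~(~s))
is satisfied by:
  {s: False}


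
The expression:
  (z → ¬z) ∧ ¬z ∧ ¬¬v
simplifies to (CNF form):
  v ∧ ¬z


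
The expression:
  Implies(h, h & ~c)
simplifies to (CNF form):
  ~c | ~h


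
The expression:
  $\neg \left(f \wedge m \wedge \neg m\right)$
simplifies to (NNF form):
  $\text{True}$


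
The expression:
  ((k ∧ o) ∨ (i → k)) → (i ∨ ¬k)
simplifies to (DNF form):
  i ∨ ¬k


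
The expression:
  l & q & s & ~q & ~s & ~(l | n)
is never true.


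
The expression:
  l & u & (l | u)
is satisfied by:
  {u: True, l: True}


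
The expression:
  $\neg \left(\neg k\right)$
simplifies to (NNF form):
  $k$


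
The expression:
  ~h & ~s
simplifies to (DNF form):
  ~h & ~s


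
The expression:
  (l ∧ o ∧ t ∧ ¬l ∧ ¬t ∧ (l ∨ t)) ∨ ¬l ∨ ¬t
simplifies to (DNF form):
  ¬l ∨ ¬t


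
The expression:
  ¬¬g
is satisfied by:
  {g: True}


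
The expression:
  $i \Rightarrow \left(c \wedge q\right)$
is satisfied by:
  {c: True, q: True, i: False}
  {c: True, q: False, i: False}
  {q: True, c: False, i: False}
  {c: False, q: False, i: False}
  {i: True, c: True, q: True}


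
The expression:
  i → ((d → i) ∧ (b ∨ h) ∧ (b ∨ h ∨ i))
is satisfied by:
  {b: True, h: True, i: False}
  {b: True, h: False, i: False}
  {h: True, b: False, i: False}
  {b: False, h: False, i: False}
  {b: True, i: True, h: True}
  {b: True, i: True, h: False}
  {i: True, h: True, b: False}


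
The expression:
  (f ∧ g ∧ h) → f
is always true.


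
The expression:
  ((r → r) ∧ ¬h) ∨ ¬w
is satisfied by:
  {w: False, h: False}
  {h: True, w: False}
  {w: True, h: False}


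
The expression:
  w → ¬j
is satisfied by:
  {w: False, j: False}
  {j: True, w: False}
  {w: True, j: False}


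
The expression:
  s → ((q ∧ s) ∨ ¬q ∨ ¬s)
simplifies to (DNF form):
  True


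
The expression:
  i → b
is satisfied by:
  {b: True, i: False}
  {i: False, b: False}
  {i: True, b: True}


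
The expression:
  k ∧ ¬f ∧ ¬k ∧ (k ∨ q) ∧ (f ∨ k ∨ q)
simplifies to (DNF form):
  False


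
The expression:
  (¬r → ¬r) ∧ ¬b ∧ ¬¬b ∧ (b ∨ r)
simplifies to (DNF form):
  False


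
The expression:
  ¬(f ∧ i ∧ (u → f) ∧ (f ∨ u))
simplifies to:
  ¬f ∨ ¬i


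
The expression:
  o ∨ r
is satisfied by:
  {r: True, o: True}
  {r: True, o: False}
  {o: True, r: False}


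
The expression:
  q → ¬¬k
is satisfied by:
  {k: True, q: False}
  {q: False, k: False}
  {q: True, k: True}


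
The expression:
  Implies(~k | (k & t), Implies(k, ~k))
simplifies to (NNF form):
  ~k | ~t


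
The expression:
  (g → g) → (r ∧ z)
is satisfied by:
  {r: True, z: True}


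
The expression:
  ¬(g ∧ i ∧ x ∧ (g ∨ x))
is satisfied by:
  {g: False, x: False, i: False}
  {i: True, g: False, x: False}
  {x: True, g: False, i: False}
  {i: True, x: True, g: False}
  {g: True, i: False, x: False}
  {i: True, g: True, x: False}
  {x: True, g: True, i: False}


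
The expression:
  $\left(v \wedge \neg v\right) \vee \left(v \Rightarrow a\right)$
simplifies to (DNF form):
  $a \vee \neg v$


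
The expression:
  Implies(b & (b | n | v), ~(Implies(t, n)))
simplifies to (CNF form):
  (t | ~b) & (~b | ~n)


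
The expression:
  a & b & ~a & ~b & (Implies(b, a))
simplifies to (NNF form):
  False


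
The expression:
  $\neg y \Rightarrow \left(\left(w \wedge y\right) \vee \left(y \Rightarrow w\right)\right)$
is always true.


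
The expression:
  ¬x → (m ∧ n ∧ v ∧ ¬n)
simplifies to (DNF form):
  x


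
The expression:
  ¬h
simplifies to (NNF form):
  ¬h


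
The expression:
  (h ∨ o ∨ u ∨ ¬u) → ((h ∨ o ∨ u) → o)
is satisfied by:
  {o: True, h: False, u: False}
  {o: True, u: True, h: False}
  {o: True, h: True, u: False}
  {o: True, u: True, h: True}
  {u: False, h: False, o: False}


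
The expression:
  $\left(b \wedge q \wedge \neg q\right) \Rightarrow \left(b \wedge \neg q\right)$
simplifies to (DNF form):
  $\text{True}$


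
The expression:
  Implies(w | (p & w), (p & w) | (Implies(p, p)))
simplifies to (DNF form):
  True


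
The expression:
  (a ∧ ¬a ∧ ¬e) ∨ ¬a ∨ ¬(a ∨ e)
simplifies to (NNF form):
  ¬a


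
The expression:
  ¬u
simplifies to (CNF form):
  ¬u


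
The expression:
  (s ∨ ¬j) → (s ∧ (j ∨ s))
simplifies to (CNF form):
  j ∨ s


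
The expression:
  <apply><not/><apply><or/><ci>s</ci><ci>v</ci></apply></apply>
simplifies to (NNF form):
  <apply><and/><apply><not/><ci>s</ci></apply><apply><not/><ci>v</ci></apply></apply>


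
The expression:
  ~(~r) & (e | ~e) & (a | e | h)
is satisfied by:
  {r: True, a: True, e: True, h: True}
  {r: True, a: True, e: True, h: False}
  {r: True, a: True, h: True, e: False}
  {r: True, a: True, h: False, e: False}
  {r: True, e: True, h: True, a: False}
  {r: True, e: True, h: False, a: False}
  {r: True, e: False, h: True, a: False}


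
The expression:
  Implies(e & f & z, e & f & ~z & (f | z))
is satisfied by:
  {e: False, z: False, f: False}
  {f: True, e: False, z: False}
  {z: True, e: False, f: False}
  {f: True, z: True, e: False}
  {e: True, f: False, z: False}
  {f: True, e: True, z: False}
  {z: True, e: True, f: False}


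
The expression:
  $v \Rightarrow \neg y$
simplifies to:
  $\neg v \vee \neg y$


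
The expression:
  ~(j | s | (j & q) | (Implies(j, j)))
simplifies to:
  False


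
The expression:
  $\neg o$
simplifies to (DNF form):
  $\neg o$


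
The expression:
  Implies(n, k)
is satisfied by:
  {k: True, n: False}
  {n: False, k: False}
  {n: True, k: True}


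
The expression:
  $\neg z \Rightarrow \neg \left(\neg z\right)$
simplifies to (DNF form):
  $z$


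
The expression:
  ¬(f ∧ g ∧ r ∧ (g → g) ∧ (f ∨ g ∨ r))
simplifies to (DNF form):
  ¬f ∨ ¬g ∨ ¬r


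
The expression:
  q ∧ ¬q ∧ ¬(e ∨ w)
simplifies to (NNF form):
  False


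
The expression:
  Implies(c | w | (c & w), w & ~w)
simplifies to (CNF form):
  ~c & ~w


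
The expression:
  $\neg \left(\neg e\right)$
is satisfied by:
  {e: True}


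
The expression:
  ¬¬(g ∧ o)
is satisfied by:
  {g: True, o: True}


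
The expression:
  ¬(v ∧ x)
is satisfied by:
  {v: False, x: False}
  {x: True, v: False}
  {v: True, x: False}


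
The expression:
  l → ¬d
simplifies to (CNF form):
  ¬d ∨ ¬l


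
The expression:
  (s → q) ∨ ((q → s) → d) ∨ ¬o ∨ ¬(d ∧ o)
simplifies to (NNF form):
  True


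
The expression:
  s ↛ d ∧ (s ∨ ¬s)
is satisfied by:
  {s: True, d: False}


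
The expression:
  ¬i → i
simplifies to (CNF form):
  i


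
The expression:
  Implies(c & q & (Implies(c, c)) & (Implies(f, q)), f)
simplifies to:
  f | ~c | ~q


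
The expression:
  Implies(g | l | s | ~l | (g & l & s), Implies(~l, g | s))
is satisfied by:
  {l: True, s: True, g: True}
  {l: True, s: True, g: False}
  {l: True, g: True, s: False}
  {l: True, g: False, s: False}
  {s: True, g: True, l: False}
  {s: True, g: False, l: False}
  {g: True, s: False, l: False}


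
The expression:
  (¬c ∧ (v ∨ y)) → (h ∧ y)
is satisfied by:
  {c: True, h: True, v: False, y: False}
  {c: True, h: False, v: False, y: False}
  {y: True, c: True, h: True, v: False}
  {y: True, c: True, h: False, v: False}
  {c: True, v: True, h: True, y: False}
  {c: True, v: True, h: False, y: False}
  {c: True, v: True, y: True, h: True}
  {c: True, v: True, y: True, h: False}
  {h: True, c: False, v: False, y: False}
  {c: False, h: False, v: False, y: False}
  {y: True, h: True, c: False, v: False}
  {y: True, v: True, h: True, c: False}


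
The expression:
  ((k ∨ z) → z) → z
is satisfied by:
  {k: True, z: True}
  {k: True, z: False}
  {z: True, k: False}


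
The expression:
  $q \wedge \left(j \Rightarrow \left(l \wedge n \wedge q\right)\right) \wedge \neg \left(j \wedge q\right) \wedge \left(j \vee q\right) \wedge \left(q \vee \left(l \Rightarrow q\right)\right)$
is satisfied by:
  {q: True, j: False}


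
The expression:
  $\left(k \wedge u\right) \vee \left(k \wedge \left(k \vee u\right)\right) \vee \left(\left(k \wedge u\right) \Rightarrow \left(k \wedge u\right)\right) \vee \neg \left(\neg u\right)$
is always true.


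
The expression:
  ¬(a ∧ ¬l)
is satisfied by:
  {l: True, a: False}
  {a: False, l: False}
  {a: True, l: True}


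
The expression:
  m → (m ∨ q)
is always true.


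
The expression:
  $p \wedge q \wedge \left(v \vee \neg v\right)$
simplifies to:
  $p \wedge q$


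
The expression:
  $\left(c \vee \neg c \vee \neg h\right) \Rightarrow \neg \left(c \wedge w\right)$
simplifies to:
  $\neg c \vee \neg w$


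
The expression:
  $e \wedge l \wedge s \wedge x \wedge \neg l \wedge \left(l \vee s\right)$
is never true.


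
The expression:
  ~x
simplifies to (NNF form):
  ~x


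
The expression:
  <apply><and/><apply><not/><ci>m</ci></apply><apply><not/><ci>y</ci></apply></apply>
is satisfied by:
  {y: False, m: False}


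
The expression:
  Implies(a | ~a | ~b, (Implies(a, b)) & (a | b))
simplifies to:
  b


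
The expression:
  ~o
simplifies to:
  ~o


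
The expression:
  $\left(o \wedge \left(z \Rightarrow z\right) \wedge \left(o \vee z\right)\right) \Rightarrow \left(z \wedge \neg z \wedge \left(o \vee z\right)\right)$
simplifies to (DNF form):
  $\neg o$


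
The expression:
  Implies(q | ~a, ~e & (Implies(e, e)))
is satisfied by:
  {a: True, q: False, e: False}
  {q: False, e: False, a: False}
  {a: True, q: True, e: False}
  {q: True, a: False, e: False}
  {e: True, a: True, q: False}


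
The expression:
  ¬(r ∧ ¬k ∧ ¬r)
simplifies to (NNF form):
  True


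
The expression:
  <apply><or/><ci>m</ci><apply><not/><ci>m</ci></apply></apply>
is always true.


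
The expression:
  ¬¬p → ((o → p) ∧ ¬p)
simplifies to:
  ¬p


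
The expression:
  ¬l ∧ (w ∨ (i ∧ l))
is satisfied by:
  {w: True, l: False}


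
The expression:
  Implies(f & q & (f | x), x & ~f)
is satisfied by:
  {q: False, f: False}
  {f: True, q: False}
  {q: True, f: False}


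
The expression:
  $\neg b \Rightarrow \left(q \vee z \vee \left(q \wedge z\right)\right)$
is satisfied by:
  {b: True, q: True, z: True}
  {b: True, q: True, z: False}
  {b: True, z: True, q: False}
  {b: True, z: False, q: False}
  {q: True, z: True, b: False}
  {q: True, z: False, b: False}
  {z: True, q: False, b: False}


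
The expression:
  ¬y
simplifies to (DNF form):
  ¬y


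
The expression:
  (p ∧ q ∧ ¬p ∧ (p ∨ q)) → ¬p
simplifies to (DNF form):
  True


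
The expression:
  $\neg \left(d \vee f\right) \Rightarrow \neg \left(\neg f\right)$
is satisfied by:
  {d: True, f: True}
  {d: True, f: False}
  {f: True, d: False}


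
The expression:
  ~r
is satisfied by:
  {r: False}


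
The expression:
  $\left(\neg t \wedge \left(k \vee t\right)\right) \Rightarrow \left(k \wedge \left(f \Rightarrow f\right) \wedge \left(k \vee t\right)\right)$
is always true.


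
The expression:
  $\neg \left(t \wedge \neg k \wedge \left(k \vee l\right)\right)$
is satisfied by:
  {k: True, l: False, t: False}
  {l: False, t: False, k: False}
  {k: True, t: True, l: False}
  {t: True, l: False, k: False}
  {k: True, l: True, t: False}
  {l: True, k: False, t: False}
  {k: True, t: True, l: True}


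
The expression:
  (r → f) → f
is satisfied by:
  {r: True, f: True}
  {r: True, f: False}
  {f: True, r: False}


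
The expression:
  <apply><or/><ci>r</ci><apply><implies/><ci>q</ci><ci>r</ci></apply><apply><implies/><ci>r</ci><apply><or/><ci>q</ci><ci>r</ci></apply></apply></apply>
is always true.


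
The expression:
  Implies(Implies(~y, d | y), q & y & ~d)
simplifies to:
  ~d & (q | ~y)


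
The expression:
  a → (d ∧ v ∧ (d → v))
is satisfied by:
  {d: True, v: True, a: False}
  {d: True, v: False, a: False}
  {v: True, d: False, a: False}
  {d: False, v: False, a: False}
  {a: True, d: True, v: True}


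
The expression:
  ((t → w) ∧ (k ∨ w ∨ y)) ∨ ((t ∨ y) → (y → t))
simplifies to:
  True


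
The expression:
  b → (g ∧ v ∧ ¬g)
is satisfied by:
  {b: False}


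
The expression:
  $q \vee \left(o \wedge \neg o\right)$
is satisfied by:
  {q: True}


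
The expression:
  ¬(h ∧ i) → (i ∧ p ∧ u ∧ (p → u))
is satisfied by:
  {i: True, u: True, h: True, p: True}
  {i: True, u: True, h: True, p: False}
  {i: True, h: True, p: True, u: False}
  {i: True, h: True, p: False, u: False}
  {i: True, u: True, p: True, h: False}


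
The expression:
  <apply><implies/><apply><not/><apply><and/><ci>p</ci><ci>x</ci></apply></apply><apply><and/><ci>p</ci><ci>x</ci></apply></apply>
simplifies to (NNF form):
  <apply><and/><ci>p</ci><ci>x</ci></apply>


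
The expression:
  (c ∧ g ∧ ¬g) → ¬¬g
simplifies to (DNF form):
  True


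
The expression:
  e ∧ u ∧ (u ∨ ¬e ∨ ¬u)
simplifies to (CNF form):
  e ∧ u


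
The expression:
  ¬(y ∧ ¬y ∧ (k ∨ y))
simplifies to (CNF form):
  True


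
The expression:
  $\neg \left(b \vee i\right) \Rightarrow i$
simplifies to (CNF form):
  $b \vee i$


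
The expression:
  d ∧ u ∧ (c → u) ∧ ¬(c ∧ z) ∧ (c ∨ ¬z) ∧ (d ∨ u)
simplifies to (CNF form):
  d ∧ u ∧ ¬z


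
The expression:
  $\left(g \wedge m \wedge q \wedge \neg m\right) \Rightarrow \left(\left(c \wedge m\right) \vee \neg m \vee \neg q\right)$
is always true.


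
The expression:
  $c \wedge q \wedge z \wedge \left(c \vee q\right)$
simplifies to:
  $c \wedge q \wedge z$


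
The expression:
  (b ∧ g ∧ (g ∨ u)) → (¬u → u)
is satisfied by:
  {u: True, g: False, b: False}
  {g: False, b: False, u: False}
  {b: True, u: True, g: False}
  {b: True, g: False, u: False}
  {u: True, g: True, b: False}
  {g: True, u: False, b: False}
  {b: True, g: True, u: True}


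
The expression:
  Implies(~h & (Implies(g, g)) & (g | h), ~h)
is always true.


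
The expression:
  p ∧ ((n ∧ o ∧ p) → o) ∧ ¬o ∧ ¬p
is never true.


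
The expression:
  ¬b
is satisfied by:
  {b: False}


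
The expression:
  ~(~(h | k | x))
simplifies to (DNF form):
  h | k | x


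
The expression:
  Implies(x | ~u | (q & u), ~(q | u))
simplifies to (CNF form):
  ~q & (~u | ~x)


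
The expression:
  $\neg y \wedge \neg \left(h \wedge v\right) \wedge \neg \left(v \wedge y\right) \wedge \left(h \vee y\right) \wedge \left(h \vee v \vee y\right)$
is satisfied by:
  {h: True, v: False, y: False}


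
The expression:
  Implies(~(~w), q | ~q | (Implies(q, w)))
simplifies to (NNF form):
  True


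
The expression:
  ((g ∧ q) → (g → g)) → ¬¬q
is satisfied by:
  {q: True}


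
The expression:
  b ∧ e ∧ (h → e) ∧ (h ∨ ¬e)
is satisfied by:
  {h: True, e: True, b: True}


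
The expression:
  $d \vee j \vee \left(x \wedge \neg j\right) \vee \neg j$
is always true.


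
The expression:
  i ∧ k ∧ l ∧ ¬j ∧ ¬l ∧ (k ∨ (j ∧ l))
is never true.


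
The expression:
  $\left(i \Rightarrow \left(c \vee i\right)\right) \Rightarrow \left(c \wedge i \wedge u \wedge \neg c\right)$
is never true.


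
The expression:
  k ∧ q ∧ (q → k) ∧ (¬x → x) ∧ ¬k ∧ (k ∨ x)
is never true.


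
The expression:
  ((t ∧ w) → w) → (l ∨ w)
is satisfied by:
  {l: True, w: True}
  {l: True, w: False}
  {w: True, l: False}


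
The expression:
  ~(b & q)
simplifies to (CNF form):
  ~b | ~q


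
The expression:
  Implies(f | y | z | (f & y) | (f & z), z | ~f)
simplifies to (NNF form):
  z | ~f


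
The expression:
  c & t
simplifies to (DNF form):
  c & t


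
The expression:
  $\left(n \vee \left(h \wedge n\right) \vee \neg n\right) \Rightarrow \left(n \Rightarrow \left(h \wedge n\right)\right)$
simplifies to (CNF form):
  $h \vee \neg n$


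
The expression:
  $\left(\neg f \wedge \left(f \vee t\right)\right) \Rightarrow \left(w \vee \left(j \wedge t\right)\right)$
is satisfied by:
  {f: True, w: True, j: True, t: False}
  {f: True, w: True, j: False, t: False}
  {f: True, j: True, w: False, t: False}
  {f: True, j: False, w: False, t: False}
  {w: True, j: True, f: False, t: False}
  {w: True, f: False, j: False, t: False}
  {w: False, j: True, f: False, t: False}
  {w: False, f: False, j: False, t: False}
  {f: True, t: True, w: True, j: True}
  {f: True, t: True, w: True, j: False}
  {f: True, t: True, j: True, w: False}
  {f: True, t: True, j: False, w: False}
  {t: True, w: True, j: True, f: False}
  {t: True, w: True, j: False, f: False}
  {t: True, j: True, w: False, f: False}


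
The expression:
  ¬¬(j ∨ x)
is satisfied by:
  {x: True, j: True}
  {x: True, j: False}
  {j: True, x: False}


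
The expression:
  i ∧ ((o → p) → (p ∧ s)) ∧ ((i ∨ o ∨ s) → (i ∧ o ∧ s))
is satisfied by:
  {i: True, s: True, o: True}


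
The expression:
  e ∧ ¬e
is never true.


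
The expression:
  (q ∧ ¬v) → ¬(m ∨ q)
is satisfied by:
  {v: True, q: False}
  {q: False, v: False}
  {q: True, v: True}


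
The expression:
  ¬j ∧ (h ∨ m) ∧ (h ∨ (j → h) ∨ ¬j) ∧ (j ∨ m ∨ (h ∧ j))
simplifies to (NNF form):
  m ∧ ¬j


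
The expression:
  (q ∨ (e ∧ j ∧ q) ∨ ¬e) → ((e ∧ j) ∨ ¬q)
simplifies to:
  (e ∧ j) ∨ ¬q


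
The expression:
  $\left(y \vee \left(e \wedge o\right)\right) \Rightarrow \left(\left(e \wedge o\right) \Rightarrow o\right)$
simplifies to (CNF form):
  $\text{True}$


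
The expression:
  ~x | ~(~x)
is always true.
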